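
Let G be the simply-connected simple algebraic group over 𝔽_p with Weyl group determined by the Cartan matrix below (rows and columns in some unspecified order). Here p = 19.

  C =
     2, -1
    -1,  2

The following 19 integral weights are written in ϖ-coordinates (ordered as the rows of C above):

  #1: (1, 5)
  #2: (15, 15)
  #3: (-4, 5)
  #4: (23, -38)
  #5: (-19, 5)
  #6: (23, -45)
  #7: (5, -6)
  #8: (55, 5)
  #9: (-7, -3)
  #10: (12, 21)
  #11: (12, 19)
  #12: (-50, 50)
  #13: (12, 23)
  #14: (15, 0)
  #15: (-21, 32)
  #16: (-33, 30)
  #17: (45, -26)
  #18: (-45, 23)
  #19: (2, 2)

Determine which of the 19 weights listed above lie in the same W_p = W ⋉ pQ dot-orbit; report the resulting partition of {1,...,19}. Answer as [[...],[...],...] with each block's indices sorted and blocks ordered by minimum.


Cartan matrix: type A_2 (|W|=6); un-permuting the 2 rows.

Alcove-folded reps (p=19, 19 weights, presented ϖ-order):

  λ_1+ρ ↦ (2, 6) · λ_2+ρ ↦ (3, 3) · λ_3+ρ ↦ (3, 3) · λ_4+ρ ↦ (5, 1) · λ_5+ρ ↦ (6, 12) · λ_6+ρ ↦ (1, 5) · λ_7+ρ ↦ (1, 5) · λ_8+ρ ↦ (1, 5) · λ_9+ρ ↦ (2, 6) · λ_10+ρ ↦ (3, 3) · λ_11+ρ ↦ (1, 5) · λ_12+ρ ↦ (2, 6) · λ_13+ρ ↦ (5, 1) · λ_14+ρ ↦ (16, 1) · λ_15+ρ ↦ (5, 1) · λ_16+ρ ↦ (6, 12) · λ_17+ρ ↦ (2, 6) · λ_18+ρ ↦ (5, 1) · λ_19+ρ ↦ (3, 3)

Grouping the 19 weights by Ā_19-representative: 6 linkage classes.

[[1, 9, 12, 17], [2, 3, 10, 19], [4, 13, 15, 18], [5, 16], [6, 7, 8, 11], [14]]


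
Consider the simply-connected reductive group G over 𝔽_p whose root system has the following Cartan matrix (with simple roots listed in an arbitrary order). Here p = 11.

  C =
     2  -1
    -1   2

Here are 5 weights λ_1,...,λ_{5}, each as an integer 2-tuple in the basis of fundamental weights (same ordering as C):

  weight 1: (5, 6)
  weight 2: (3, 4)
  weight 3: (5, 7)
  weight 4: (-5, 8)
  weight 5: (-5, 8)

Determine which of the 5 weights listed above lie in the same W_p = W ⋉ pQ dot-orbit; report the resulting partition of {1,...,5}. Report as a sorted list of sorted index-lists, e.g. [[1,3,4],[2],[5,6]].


Type A_2, rank 2, |W|=6; reorder rows/cols to standard.

Alcove-folded reps (p=11, 5 weights, presented ϖ-order):

  [1] (4, 5)
  [2] (4, 5)
  [3] (3, 5)
  [4] (4, 5)
  [5] (4, 5)

Linkage partition of the 5 weights (2 classes, p=11):

[[1, 2, 4, 5], [3]]


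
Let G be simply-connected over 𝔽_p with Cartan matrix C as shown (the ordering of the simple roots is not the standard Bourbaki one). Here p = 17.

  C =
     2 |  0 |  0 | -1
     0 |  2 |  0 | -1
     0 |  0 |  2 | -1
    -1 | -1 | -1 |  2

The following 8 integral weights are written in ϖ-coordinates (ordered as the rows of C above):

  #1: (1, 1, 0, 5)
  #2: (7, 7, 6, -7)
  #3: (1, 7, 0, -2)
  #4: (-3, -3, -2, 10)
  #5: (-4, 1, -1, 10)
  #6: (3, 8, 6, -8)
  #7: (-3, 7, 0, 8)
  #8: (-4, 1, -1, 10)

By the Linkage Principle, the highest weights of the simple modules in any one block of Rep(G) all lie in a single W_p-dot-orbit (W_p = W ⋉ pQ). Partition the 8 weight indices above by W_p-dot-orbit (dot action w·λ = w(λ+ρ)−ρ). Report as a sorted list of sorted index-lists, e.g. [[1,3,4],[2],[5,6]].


Dynkin diagram of C (from the 6 off-diagonal −1 entries): D_4.

Alcove-folded reps (p=17, 8 weights, presented ϖ-order):

  1: (2, 2, 1, 6);  2: (2, 2, 1, 6);  3: (1, 7, 0, 1);  4: (2, 2, 1, 6);  5: (3, 2, 0, 4);  6: (3, 2, 0, 4);  7: (1, 7, 0, 1);  8: (3, 2, 0, 4)

Partition of {1..8} into 3 W_17-dot-orbits:

[[1, 2, 4], [3, 7], [5, 6, 8]]


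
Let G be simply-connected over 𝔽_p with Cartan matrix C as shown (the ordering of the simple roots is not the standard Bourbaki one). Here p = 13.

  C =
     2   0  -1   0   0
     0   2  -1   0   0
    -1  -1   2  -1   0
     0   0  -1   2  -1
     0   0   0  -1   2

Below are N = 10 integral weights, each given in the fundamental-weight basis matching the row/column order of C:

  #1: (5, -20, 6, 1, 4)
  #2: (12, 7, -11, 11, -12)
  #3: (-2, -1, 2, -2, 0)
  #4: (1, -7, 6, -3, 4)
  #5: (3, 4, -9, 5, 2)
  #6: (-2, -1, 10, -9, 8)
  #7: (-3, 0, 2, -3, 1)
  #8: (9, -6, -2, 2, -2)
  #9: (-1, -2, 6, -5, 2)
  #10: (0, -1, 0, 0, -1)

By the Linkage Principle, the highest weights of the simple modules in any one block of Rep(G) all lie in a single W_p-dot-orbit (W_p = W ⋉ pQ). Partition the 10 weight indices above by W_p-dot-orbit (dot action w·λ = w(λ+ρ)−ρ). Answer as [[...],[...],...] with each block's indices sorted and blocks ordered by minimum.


Cartan matrix: type D_5 (|W|=1920); un-permuting the 5 rows.

Alcove-folded reps (p=13, 10 weights, presented ϖ-order):

  [1] (0, 1, 2, 3, 1) · [2] (1, 0, 1, 1, 0) · [3] (1, 0, 1, 1, 0) · [4] (1, 5, 1, 1, 3) · [5] (3, 2, 1, 1, 1) · [6] (1, 0, 1, 1, 0) · [7] (1, 0, 1, 1, 0) · [8] (4, 1, 1, 1, 3) · [9] (0, 1, 2, 3, 1) · [10] (1, 0, 1, 1, 0)

Grouping the 10 weights by Ā_13-representative: 5 linkage classes.

[[1, 9], [2, 3, 6, 7, 10], [4], [5], [8]]


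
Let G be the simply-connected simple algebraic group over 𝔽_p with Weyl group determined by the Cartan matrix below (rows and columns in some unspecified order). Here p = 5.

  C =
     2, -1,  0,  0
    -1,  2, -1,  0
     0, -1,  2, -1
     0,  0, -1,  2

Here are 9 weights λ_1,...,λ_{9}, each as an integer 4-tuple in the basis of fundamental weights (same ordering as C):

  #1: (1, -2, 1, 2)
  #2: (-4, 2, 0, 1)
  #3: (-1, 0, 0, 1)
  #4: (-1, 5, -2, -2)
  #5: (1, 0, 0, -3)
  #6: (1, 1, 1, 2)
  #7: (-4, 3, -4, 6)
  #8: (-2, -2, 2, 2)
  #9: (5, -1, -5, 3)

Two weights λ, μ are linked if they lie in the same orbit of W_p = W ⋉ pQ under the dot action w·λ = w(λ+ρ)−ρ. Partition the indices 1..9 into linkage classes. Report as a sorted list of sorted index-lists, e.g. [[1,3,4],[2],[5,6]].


Type A_4, rank 4, |W|=120; reorder rows/cols to standard.

W_5-reps of the 9 weights in Ā_5 (same 4-coord order as C):

    [1] (0, 1, 1, 2)
    [2] (2, 0, 1, 1)
    [3] (0, 1, 1, 2)
    [4] (1, 3, 1, 0)
    [5] (2, 0, 1, 1)
    [6] (2, 0, 1, 1)
    [7] (2, 0, 1, 1)
    [8] (0, 1, 1, 2)
    [9] (1, 3, 1, 0)

3 distinct reps among the 9 weights ⇒ 3 W_5-linkage classes:

[[1, 3, 8], [2, 5, 6, 7], [4, 9]]


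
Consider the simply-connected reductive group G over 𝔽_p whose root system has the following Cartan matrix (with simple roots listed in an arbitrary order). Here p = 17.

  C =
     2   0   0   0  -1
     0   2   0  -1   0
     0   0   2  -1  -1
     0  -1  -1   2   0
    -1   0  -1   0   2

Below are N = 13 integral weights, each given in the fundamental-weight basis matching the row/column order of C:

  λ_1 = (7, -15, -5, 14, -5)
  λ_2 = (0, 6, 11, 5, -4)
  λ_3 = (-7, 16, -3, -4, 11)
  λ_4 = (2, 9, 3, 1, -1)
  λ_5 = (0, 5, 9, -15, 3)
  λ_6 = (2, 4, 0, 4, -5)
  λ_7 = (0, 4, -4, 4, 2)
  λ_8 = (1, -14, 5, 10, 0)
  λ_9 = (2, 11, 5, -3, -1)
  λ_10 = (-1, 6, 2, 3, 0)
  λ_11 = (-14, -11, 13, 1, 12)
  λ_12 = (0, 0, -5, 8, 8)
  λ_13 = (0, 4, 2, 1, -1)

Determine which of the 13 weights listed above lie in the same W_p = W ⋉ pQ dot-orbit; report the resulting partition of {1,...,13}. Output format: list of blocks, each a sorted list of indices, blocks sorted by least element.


Type A_5, rank 5, |W|=720; reorder rows/cols to standard.

Alcove-folded reps (p=17, 13 weights, presented ϖ-order):

    [1] (0, 7, 3, 4, 1)
    [2] (1, 1, 4, 5, 5)
    [3] (1, 5, 3, 2, 0)
    [4] (1, 8, 4, 2, 0)
    [5] (1, 8, 4, 2, 0)
    [6] (1, 5, 3, 2, 0)
    [7] (1, 5, 3, 2, 0)
    [8] (1, 8, 4, 2, 0)
    [9] (1, 8, 4, 2, 0)
    [10] (0, 7, 3, 4, 1)
    [11] (1, 8, 4, 2, 0)
    [12] (1, 1, 4, 5, 5)
    [13] (1, 5, 3, 2, 0)

Grouping the 13 weights by Ā_17-representative: 4 linkage classes.

[[1, 10], [2, 12], [3, 6, 7, 13], [4, 5, 8, 9, 11]]


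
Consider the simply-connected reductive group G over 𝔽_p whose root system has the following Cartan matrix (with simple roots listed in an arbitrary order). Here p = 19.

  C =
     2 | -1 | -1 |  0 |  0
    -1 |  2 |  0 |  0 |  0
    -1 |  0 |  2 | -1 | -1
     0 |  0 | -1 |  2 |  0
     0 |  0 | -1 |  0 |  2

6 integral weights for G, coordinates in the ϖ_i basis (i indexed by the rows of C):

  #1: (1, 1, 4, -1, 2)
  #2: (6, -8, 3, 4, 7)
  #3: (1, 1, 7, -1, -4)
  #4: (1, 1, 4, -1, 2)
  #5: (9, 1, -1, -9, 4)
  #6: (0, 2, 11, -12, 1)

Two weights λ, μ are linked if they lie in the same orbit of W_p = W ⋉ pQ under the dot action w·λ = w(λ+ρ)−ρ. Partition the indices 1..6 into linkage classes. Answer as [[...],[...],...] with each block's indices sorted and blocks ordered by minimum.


Cartan matrix: type D_5 (|W|=1920); un-permuting the 5 rows.

Ā_19 reps of the 6 weights (D_5, coords as presented):

  1: (2, 2, 5, 0, 3)
  2: (2, 2, 5, 0, 3)
  3: (2, 2, 5, 0, 3)
  4: (2, 2, 5, 0, 3)
  5: (2, 2, 5, 0, 3)
  6: (0, 3, 1, 11, 2)

These 6 weights hit 2 W_19-dot-orbits; sizes (5, 1):

[[1, 2, 3, 4, 5], [6]]


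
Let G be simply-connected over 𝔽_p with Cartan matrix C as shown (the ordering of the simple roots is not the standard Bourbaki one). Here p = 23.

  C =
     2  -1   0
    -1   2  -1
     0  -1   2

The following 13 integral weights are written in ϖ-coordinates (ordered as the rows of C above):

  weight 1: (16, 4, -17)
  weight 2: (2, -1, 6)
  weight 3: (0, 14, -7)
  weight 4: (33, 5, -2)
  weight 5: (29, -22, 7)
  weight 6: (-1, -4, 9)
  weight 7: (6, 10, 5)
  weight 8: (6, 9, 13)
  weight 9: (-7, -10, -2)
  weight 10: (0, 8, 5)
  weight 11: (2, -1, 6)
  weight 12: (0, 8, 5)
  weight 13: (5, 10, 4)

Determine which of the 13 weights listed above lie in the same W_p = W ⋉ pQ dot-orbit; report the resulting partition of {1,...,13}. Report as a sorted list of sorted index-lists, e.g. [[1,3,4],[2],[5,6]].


A_3 Cartan matrix, 3 simple roots permuted; ρ=(1,1,1).

Alcove-folded reps (p=23, 13 weights, presented ϖ-order):

  λ_1+ρ ↦ (6, 11, 5) · λ_2+ρ ↦ (3, 0, 7) · λ_3+ρ ↦ (1, 9, 6) · λ_4+ρ ↦ (6, 11, 5) · λ_5+ρ ↦ (2, 8, 6) · λ_6+ρ ↦ (3, 0, 7) · λ_7+ρ ↦ (6, 11, 5) · λ_8+ρ ↦ (1, 9, 6) · λ_9+ρ ↦ (1, 9, 6) · λ_10+ρ ↦ (1, 9, 6) · λ_11+ρ ↦ (3, 0, 7) · λ_12+ρ ↦ (1, 9, 6) · λ_13+ρ ↦ (6, 11, 5)

Linkage partition of the 13 weights (4 classes, p=23):

[[1, 4, 7, 13], [2, 6, 11], [3, 8, 9, 10, 12], [5]]


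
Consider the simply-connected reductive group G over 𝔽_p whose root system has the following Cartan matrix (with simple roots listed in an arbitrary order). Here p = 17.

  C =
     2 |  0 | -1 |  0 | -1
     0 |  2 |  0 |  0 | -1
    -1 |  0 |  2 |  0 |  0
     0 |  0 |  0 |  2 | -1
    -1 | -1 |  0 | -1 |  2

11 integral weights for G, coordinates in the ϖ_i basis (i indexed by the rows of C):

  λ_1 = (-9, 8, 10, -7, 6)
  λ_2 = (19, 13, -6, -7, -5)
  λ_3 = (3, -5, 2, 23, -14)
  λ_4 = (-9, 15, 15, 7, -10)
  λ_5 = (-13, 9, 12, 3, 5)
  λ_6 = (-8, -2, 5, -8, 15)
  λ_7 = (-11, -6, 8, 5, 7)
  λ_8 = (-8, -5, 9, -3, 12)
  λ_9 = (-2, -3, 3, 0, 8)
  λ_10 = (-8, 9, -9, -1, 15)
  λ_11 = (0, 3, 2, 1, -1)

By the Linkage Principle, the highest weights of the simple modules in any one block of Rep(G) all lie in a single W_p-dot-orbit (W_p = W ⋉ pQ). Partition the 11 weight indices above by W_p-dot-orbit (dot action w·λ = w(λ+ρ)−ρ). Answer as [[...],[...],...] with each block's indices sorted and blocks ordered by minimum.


D_5 Cartan matrix, 5 simple roots permuted; ρ=(1,1,1,1,1).

Each λ_j+ρ reduced to Ā_17; 5-tuples below use C's row order:

  λ_1 → (2, 2, 1, 1, 4) · λ_2 → (1, 2, 6, 2, 1) · λ_3 → (1, 4, 3, 2, 0) · λ_4 → (0, 1, 1, 7, 1) · λ_5 → (1, 4, 3, 2, 0) · λ_6 → (0, 1, 1, 7, 1) · λ_7 → (2, 2, 1, 1, 4) · λ_8 → (1, 4, 3, 2, 0) · λ_9 → (2, 2, 1, 1, 4) · λ_10 → (0, 1, 1, 7, 1) · λ_11 → (1, 4, 3, 2, 0)

These 11 weights hit 4 W_17-dot-orbits; sizes (3, 1, 4, 3):

[[1, 7, 9], [2], [3, 5, 8, 11], [4, 6, 10]]


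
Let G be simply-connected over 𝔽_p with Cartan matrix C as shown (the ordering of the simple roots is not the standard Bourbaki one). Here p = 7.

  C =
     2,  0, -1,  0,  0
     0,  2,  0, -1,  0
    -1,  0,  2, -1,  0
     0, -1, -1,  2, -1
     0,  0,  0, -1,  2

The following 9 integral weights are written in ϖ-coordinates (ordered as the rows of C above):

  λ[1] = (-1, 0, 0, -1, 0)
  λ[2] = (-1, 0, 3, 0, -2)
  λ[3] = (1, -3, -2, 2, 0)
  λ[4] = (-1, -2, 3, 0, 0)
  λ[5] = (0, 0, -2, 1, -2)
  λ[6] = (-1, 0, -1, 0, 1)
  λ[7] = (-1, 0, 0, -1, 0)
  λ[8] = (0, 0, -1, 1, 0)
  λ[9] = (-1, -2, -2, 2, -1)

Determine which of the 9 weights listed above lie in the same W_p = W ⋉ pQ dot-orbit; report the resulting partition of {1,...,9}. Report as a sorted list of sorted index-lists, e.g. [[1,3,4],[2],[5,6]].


Root system D_5: the 5×5 matrix C matches after relabeling.

λ_j+ρ reflected into Ā_7 (⟨·,θ^∨⟩≤7); 5-tuples as given:

  λ_1 → (0, 1, 1, 0, 1)
  λ_2 → (0, 1, 1, 0, 1)
  λ_3 → (1, 2, 1, 0, 1)
  λ_4 → (0, 1, 1, 0, 1)
  λ_5 → (0, 1, 1, 0, 1)
  λ_6 → (0, 1, 0, 1, 2)
  λ_7 → (0, 1, 1, 0, 1)
  λ_8 → (1, 1, 0, 2, 1)
  λ_9 → (1, 1, 0, 1, 0)

The 9 indices split into 5 linkage classes (same alcove rep ⇔ same W_7-dot-orbit):

[[1, 2, 4, 5, 7], [3], [6], [8], [9]]


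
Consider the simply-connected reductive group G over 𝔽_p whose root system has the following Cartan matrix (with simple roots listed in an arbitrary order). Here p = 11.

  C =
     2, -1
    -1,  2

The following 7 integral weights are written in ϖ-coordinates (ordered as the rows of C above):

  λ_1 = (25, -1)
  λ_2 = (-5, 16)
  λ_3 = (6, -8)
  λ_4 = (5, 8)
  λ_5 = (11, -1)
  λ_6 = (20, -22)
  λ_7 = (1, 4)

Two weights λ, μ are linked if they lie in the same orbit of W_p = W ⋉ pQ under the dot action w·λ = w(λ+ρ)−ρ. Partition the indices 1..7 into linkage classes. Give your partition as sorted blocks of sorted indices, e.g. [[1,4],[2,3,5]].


Dynkin diagram of C (from the 2 off-diagonal −1 entries): A_2.

Each λ_j+ρ reduced to Ā_11; 2-tuples below use C's row order:

  [1] (0, 7);  [2] (2, 5);  [3] (0, 7);  [4] (2, 5);  [5] (10, 1);  [6] (10, 1);  [7] (2, 5)

Linkage partition of the 7 weights (3 classes, p=11):

[[1, 3], [2, 4, 7], [5, 6]]


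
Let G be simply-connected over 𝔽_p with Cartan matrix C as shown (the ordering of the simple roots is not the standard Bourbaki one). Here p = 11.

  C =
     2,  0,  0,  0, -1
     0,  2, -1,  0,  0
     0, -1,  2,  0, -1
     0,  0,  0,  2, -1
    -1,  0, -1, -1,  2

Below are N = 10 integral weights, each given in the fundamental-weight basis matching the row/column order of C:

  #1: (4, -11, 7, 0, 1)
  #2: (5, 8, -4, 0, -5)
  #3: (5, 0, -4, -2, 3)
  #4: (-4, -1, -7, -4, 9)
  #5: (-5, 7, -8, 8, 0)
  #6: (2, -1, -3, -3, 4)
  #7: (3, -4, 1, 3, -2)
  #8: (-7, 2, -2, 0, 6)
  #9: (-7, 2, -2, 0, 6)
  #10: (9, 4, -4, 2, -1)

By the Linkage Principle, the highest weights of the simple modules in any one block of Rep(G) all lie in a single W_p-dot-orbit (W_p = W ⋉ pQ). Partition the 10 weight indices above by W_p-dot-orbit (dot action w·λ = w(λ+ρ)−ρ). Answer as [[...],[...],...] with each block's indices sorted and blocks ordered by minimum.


Type D_5, rank 5, |W|=1920; reorder rows/cols to standard.

Folding the 10 weights λ_j+ρ into Ā_11 (reps in the given 5-coord order):

    1: (0, 3, 0, 4, 1)
    2: (3, 2, 0, 2, 1)
    3: (6, 2, 1, 1, 0)
    4: (1, 4, 2, 1, 0)
    5: (6, 2, 1, 1, 0)
    6: (3, 2, 0, 2, 1)
    7: (2, 1, 1, 2, 1)
    8: (6, 2, 1, 1, 0)
    9: (6, 2, 1, 1, 0)
    10: (6, 2, 1, 1, 0)

The 10 indices split into 5 linkage classes (same alcove rep ⇔ same W_11-dot-orbit):

[[1], [2, 6], [3, 5, 8, 9, 10], [4], [7]]


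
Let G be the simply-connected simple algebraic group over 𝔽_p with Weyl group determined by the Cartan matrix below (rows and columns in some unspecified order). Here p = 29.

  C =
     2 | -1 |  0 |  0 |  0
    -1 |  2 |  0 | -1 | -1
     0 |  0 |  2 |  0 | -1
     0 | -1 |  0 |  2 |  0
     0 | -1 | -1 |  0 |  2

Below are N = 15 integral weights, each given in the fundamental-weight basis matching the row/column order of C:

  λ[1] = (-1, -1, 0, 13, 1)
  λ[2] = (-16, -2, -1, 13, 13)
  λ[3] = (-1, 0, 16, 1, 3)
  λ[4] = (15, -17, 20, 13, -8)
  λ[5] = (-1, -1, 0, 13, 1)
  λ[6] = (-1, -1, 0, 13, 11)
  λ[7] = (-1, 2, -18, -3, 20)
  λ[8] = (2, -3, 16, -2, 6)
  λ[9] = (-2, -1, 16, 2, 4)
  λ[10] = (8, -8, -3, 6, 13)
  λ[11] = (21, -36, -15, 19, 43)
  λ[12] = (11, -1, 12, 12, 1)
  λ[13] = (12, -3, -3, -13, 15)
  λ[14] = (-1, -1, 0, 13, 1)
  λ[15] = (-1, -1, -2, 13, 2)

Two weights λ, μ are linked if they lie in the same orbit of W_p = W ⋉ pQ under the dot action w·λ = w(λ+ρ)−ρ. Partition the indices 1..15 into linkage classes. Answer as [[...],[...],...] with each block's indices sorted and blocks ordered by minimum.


Type D_5, rank 5, |W|=1920; reorder rows/cols to standard.

Ā_29 reps of the 15 weights (D_5, coords as presented):

  λ_1 → (0, 0, 1, 14, 2) · λ_2 → (1, 11, 2, 2, 0) · λ_3 → (0, 1, 17, 2, 4) · λ_4 → (2, 7, 2, 0, 5) · λ_5 → (0, 0, 1, 14, 2) · λ_6 → (0, 0, 1, 14, 2) · λ_7 → (0, 1, 17, 2, 4) · λ_8 → (0, 1, 17, 2, 4) · λ_9 → (0, 1, 17, 2, 4) · λ_10 → (2, 7, 2, 0, 5) · λ_11 → (2, 7, 2, 0, 5) · λ_12 → (1, 11, 2, 2, 0) · λ_13 → (1, 11, 2, 2, 0) · λ_14 → (0, 0, 1, 14, 2) · λ_15 → (0, 0, 1, 14, 2)

4 distinct reps among the 15 weights ⇒ 4 W_29-linkage classes:

[[1, 5, 6, 14, 15], [2, 12, 13], [3, 7, 8, 9], [4, 10, 11]]


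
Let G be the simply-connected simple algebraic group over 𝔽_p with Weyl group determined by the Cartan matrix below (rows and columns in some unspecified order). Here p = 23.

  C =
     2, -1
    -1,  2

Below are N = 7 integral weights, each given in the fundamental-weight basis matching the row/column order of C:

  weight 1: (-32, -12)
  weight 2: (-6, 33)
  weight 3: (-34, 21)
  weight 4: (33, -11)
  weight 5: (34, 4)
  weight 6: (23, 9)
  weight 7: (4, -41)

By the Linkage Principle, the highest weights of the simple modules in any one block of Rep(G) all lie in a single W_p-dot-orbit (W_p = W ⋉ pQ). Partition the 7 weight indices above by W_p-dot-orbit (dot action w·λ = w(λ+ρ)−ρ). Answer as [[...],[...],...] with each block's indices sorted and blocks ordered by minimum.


A_2 Cartan matrix, 2 simple roots permuted; ρ=(1,1).

Folding the 7 weights λ_j+ρ into Ā_23 (reps in the given 2-coord order):

  λ_1+ρ ↦ (8, 4);  λ_2+ρ ↦ (6, 12);  λ_3+ρ ↦ (12, 1);  λ_4+ρ ↦ (12, 1);  λ_5+ρ ↦ (6, 12);  λ_6+ρ ↦ (12, 1);  λ_7+ρ ↦ (6, 12)

Partition of {1..7} into 3 W_23-dot-orbits:

[[1], [2, 5, 7], [3, 4, 6]]


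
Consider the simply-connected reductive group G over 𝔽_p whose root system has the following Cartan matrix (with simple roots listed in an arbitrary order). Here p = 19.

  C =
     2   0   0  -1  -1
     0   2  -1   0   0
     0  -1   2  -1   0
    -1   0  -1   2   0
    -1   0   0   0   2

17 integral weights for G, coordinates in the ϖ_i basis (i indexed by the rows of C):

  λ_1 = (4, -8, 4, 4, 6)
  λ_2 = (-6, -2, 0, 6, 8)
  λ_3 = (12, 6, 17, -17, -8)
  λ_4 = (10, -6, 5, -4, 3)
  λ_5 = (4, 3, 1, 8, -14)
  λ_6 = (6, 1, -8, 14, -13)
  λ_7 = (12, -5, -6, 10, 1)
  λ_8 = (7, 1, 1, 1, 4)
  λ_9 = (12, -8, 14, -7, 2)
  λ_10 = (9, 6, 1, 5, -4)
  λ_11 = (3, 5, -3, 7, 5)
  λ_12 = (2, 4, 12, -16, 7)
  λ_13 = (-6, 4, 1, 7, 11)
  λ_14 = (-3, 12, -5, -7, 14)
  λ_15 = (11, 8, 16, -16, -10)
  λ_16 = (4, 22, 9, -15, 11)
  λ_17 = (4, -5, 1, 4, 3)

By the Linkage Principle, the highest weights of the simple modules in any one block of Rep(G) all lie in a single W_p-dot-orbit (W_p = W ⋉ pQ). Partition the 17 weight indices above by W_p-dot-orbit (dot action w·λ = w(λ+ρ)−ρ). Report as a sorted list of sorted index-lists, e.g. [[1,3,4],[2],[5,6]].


Type A_5, rank 5, |W|=720; reorder rows/cols to standard.

Alcove-folded reps (p=19, 17 weights, presented ϖ-order):

  [1] (5, 2, 2, 3, 4) · [2] (5, 1, 0, 2, 4) · [3] (4, 1, 2, 6, 3) · [4] (8, 3, 2, 1, 4) · [5] (8, 3, 2, 1, 4) · [6] (5, 2, 2, 3, 4) · [7] (8, 2, 2, 2, 5) · [8] (8, 2, 2, 2, 5) · [9] (4, 1, 2, 6, 3) · [10] (4, 1, 2, 6, 3) · [11] (4, 1, 2, 6, 3) · [12] (8, 3, 2, 1, 4) · [13] (5, 2, 2, 3, 4) · [14] (4, 1, 2, 6, 3) · [15] (5, 2, 2, 3, 4) · [16] (1, 2, 0, 4, 9) · [17] (5, 2, 2, 3, 4)

These 17 weights hit 6 W_19-dot-orbits; sizes (5, 1, 5, 3, 2, 1):

[[1, 6, 13, 15, 17], [2], [3, 9, 10, 11, 14], [4, 5, 12], [7, 8], [16]]


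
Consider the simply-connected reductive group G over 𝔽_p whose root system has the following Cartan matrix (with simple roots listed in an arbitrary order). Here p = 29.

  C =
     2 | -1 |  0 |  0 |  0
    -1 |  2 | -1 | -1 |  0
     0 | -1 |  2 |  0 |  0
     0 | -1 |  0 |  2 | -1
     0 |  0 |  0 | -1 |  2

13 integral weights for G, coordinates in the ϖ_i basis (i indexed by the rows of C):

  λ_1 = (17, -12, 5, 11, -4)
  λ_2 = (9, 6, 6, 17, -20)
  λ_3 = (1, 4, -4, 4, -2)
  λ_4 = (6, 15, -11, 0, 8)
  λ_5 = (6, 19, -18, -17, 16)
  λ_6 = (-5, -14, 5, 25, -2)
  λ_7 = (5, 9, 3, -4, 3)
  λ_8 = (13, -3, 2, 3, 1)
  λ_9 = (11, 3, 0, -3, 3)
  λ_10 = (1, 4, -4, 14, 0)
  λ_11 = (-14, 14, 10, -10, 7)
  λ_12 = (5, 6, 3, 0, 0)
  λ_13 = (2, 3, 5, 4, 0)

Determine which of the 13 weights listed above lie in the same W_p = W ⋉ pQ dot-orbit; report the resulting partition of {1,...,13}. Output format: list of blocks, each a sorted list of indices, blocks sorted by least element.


Cartan matrix: type D_5 (|W|=1920); un-permuting the 5 rows.

Ā_29 reps of the 13 weights (D_5, coords as presented):

  1: (7, 4, 5, 2, 1) · 2: (3, 4, 6, 5, 1) · 3: (2, 2, 3, 4, 1) · 4: (3, 4, 6, 5, 1) · 5: (6, 7, 4, 1, 1) · 6: (6, 7, 4, 1, 1) · 7: (6, 7, 4, 1, 1) · 8: (12, 2, 1, 2, 2) · 9: (12, 2, 1, 2, 2) · 10: (2, 2, 3, 4, 1) · 11: (6, 7, 4, 1, 1) · 12: (6, 7, 4, 1, 1) · 13: (3, 4, 6, 5, 1)

The 13 indices split into 5 linkage classes (same alcove rep ⇔ same W_29-dot-orbit):

[[1], [2, 4, 13], [3, 10], [5, 6, 7, 11, 12], [8, 9]]


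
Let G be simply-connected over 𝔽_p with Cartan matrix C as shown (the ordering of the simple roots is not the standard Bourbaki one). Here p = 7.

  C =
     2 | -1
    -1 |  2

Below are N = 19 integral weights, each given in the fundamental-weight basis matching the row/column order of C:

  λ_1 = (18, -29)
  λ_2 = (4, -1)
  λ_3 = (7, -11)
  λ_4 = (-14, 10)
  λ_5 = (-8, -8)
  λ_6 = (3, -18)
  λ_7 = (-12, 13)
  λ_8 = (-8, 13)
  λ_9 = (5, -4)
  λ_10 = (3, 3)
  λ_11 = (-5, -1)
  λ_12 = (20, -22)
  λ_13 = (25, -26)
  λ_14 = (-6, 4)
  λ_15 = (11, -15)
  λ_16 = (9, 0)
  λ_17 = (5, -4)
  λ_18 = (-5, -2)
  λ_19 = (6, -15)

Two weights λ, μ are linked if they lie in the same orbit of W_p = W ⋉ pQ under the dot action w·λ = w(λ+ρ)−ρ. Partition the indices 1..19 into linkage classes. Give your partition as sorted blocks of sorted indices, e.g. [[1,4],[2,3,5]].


Type A_2, rank 2, |W|=6; reorder rows/cols to standard.

Ā_7 reps of the 19 weights (A_2, coords as presented):

    1: (5, 0)
    2: (5, 0)
    3: (1, 4)
    4: (1, 4)
    5: (0, 0)
    6: (3, 3)
    7: (0, 4)
    8: (0, 0)
    9: (3, 3)
    10: (3, 3)
    11: (0, 4)
    12: (0, 0)
    13: (1, 4)
    14: (5, 0)
    15: (5, 0)
    16: (3, 3)
    17: (3, 3)
    18: (1, 4)
    19: (0, 0)

5 distinct reps among the 19 weights ⇒ 5 W_7-linkage classes:

[[1, 2, 14, 15], [3, 4, 13, 18], [5, 8, 12, 19], [6, 9, 10, 16, 17], [7, 11]]


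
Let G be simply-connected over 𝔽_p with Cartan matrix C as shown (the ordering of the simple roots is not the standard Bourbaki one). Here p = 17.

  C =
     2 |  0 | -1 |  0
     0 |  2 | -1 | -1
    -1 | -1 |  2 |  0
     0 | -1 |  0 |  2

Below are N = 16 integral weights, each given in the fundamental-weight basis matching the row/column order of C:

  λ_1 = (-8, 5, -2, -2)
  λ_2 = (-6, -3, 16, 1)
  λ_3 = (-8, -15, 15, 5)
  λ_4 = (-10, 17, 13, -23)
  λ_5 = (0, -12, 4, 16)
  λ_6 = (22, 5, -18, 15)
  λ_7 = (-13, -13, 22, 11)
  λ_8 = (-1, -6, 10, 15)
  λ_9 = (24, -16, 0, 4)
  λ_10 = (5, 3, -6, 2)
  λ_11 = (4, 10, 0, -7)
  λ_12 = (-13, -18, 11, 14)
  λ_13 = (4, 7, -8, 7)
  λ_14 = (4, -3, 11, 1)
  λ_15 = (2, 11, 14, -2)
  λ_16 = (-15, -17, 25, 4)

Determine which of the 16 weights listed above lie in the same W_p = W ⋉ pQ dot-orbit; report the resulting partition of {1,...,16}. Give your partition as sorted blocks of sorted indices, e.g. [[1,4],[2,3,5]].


C ↔ A_4 under row/col permutation; |W(A_4)| = 120.

Alcove-folded reps (p=17, 16 weights, presented ϖ-order):

  [1] (1, 1, 4, 2);  [2] (5, 2, 10, 0);  [3] (2, 1, 5, 8);  [4] (1, 1, 4, 2);  [5] (5, 5, 1, 6);  [6] (5, 5, 1, 6);  [7] (5, 5, 1, 6);  [8] (5, 5, 1, 6);  [9] (2, 1, 5, 8);  [10] (1, 1, 4, 2);  [11] (5, 5, 1, 6);  [12] (5, 2, 10, 0);  [13] (2, 1, 5, 8);  [14] (5, 2, 10, 0);  [15] (1, 1, 4, 2);  [16] (1, 1, 4, 2)

These 16 weights hit 4 W_17-dot-orbits; sizes (5, 3, 3, 5):

[[1, 4, 10, 15, 16], [2, 12, 14], [3, 9, 13], [5, 6, 7, 8, 11]]


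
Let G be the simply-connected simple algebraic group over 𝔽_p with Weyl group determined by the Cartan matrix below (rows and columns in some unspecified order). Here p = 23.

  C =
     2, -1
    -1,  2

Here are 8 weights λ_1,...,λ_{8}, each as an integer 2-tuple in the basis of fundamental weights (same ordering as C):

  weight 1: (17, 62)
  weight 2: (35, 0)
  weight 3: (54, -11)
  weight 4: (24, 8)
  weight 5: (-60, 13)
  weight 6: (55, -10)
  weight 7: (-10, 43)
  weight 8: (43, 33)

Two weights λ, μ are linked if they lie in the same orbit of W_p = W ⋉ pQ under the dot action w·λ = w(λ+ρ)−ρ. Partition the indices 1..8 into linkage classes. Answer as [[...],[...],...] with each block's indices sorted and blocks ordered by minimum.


C ↔ A_2 under row/col permutation; |W(A_2)| = 6.

Ā_23 reps of the 8 weights (A_2, coords as presented):

  [1] (12, 6)
  [2] (9, 13)
  [3] (9, 13)
  [4] (12, 2)
  [5] (9, 13)
  [6] (9, 13)
  [7] (12, 2)
  [8] (12, 2)

The 8 indices split into 3 linkage classes (same alcove rep ⇔ same W_23-dot-orbit):

[[1], [2, 3, 5, 6], [4, 7, 8]]


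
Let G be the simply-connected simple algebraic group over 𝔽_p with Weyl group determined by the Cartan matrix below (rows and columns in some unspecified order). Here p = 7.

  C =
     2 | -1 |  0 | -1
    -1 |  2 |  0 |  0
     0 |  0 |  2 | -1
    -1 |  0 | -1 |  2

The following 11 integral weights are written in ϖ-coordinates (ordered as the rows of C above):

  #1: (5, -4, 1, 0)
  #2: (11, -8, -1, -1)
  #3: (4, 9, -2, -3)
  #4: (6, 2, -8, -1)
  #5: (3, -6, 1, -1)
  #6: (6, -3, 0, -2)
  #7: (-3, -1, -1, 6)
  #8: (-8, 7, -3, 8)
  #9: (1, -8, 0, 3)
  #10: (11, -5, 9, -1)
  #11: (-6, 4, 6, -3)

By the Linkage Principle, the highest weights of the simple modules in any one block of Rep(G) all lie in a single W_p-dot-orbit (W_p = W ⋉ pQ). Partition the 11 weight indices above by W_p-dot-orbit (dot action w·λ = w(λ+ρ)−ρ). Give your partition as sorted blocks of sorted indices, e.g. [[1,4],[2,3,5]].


C ↔ A_4 under row/col permutation; |W(A_4)| = 120.

W_7-reps of the 11 weights in Ā_7 (same 4-coord order as C):

  λ_1 → (3, 1, 0, 1) · λ_2 → (0, 2, 0, 5) · λ_3 → (2, 1, 1, 2) · λ_4 → (0, 0, 3, 4) · λ_5 → (0, 4, 1, 1) · λ_6 → (4, 2, 0, 1) · λ_7 → (0, 2, 0, 5) · λ_8 → (4, 2, 0, 1) · λ_9 → (4, 2, 0, 1) · λ_10 → (3, 1, 0, 1) · λ_11 → (0, 2, 0, 5)

6 distinct reps among the 11 weights ⇒ 6 W_7-linkage classes:

[[1, 10], [2, 7, 11], [3], [4], [5], [6, 8, 9]]


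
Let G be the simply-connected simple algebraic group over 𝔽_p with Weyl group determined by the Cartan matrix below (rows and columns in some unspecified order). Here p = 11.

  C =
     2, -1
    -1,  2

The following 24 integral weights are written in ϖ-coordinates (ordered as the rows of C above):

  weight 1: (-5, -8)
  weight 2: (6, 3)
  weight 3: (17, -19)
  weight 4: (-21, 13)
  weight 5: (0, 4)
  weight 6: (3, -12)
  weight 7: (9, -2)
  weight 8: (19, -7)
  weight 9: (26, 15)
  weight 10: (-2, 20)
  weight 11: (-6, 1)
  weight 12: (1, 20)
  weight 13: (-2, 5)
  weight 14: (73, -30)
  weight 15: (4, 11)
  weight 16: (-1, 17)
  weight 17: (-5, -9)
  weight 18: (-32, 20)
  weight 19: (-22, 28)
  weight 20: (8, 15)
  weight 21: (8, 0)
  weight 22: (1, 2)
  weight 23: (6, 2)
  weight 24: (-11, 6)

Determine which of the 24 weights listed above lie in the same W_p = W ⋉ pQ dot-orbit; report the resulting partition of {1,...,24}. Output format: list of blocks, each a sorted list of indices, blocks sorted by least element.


Root system A_2: the 2×2 matrix C matches after relabeling.

λ_j+ρ reflected into Ā_11 (⟨·,θ^∨⟩≤11); 2-tuples as given:

  1: (7, 4);  2: (7, 4);  3: (7, 4);  4: (2, 3);  5: (1, 5);  6: (7, 4);  7: (9, 1);  8: (2, 3);  9: (1, 5);  10: (9, 1);  11: (2, 3);  12: (9, 1);  13: (1, 5);  14: (7, 3);  15: (1, 5);  16: (7, 4);  17: (7, 3);  18: (9, 1);  19: (7, 3);  20: (2, 3);  21: (9, 1);  22: (2, 3);  23: (7, 3);  24: (7, 3)

The 24 indices split into 5 linkage classes (same alcove rep ⇔ same W_11-dot-orbit):

[[1, 2, 3, 6, 16], [4, 8, 11, 20, 22], [5, 9, 13, 15], [7, 10, 12, 18, 21], [14, 17, 19, 23, 24]]


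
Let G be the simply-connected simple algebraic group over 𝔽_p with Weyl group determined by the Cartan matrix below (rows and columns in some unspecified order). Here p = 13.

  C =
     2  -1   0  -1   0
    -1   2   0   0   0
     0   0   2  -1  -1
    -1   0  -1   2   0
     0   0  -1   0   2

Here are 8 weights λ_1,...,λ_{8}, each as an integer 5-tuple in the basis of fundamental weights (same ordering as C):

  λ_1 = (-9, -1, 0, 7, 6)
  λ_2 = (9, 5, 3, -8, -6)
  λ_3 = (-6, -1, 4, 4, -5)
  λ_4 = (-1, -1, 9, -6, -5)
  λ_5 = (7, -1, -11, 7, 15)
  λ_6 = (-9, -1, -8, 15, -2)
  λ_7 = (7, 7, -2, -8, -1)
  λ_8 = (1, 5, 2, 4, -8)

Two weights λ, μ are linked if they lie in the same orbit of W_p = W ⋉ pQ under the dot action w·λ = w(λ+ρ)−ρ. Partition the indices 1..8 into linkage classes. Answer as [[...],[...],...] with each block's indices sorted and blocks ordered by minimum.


A_5 Cartan matrix, 5 simple roots permuted; ρ=(1,1,1,1,1).

Each λ_j+ρ reduced to Ā_13; 5-tuples below use C's row order:

  [1] (0, 5, 1, 0, 4);  [2] (2, 3, 4, 1, 0);  [3] (0, 5, 1, 0, 4);  [4] (0, 5, 1, 0, 4);  [5] (2, 3, 4, 1, 0);  [6] (0, 5, 1, 0, 4);  [7] (0, 5, 1, 0, 4);  [8] (2, 3, 4, 1, 0)

These 8 weights hit 2 W_13-dot-orbits; sizes (5, 3):

[[1, 3, 4, 6, 7], [2, 5, 8]]


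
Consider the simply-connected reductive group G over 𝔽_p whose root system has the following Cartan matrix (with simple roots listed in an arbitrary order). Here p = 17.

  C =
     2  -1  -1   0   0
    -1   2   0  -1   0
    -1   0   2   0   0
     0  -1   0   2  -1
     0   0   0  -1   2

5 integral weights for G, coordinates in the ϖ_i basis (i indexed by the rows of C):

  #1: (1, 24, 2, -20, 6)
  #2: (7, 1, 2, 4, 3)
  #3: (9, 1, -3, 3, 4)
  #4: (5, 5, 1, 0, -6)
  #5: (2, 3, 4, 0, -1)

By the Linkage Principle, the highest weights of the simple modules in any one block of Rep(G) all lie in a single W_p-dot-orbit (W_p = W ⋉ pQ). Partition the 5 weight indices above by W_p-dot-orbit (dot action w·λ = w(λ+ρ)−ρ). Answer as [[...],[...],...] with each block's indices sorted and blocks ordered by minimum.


Type A_5, rank 5, |W|=720; reorder rows/cols to standard.

Ā_17 reps of the 5 weights (A_5, coords as presented):

  λ_1 → (6, 2, 2, 4, 1)
  λ_2 → (6, 2, 2, 4, 1)
  λ_3 → (6, 2, 2, 4, 1)
  λ_4 → (6, 2, 2, 4, 1)
  λ_5 → (3, 4, 5, 1, 0)

2 distinct reps among the 5 weights ⇒ 2 W_17-linkage classes:

[[1, 2, 3, 4], [5]]


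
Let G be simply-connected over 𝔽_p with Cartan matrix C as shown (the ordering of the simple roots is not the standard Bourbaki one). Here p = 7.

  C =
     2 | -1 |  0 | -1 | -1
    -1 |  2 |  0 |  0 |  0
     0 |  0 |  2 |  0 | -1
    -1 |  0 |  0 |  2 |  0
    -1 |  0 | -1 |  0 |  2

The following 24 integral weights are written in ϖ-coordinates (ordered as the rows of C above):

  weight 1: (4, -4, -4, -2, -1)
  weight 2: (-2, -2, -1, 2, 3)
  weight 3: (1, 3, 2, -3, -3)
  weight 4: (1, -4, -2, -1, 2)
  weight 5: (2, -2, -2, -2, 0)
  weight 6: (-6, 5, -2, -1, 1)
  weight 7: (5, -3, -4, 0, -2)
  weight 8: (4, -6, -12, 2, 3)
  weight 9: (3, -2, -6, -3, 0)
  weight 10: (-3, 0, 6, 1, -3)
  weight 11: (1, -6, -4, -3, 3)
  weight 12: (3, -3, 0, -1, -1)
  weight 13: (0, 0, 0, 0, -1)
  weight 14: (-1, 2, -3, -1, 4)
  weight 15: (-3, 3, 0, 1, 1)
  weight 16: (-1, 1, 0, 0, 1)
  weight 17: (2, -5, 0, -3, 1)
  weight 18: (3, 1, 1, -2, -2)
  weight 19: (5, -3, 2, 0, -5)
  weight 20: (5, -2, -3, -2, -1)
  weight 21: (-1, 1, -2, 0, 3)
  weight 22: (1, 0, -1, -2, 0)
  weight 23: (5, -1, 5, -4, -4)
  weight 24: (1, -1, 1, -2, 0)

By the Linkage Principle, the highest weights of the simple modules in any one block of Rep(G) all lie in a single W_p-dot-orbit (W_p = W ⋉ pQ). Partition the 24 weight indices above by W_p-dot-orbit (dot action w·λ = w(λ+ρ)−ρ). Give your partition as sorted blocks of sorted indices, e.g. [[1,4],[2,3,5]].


Type D_5, rank 5, |W|=1920; reorder rows/cols to standard.

Each λ_j+ρ reduced to Ā_7; 5-tuples below use C's row order:

  [1] (1, 1, 0, 1, 1)
  [2] (1, 1, 0, 1, 1)
  [3] (2, 2, 1, 0, 0)
  [4] (0, 2, 1, 1, 1)
  [5] (1, 1, 1, 1, 0)
  [6] (1, 1, 0, 1, 1)
  [7] (0, 2, 1, 1, 0)
  [8] (2, 2, 1, 0, 0)
  [9] (0, 2, 1, 1, 1)
  [10] (1, 0, 2, 1, 1)
  [11] (0, 2, 1, 1, 1)
  [12] (2, 2, 1, 0, 0)
  [13] (1, 1, 1, 1, 0)
  [14] (0, 2, 1, 1, 0)
  [15] (2, 2, 1, 0, 0)
  [16] (0, 2, 1, 1, 1)
  [17] (1, 1, 0, 1, 1)
  [18] (0, 2, 1, 1, 1)
  [19] (0, 2, 1, 1, 0)
  [20] (1, 1, 1, 1, 0)
  [21] (0, 2, 1, 1, 0)
  [22] (1, 1, 0, 1, 1)
  [23] (0, 2, 1, 1, 0)
  [24] (1, 0, 2, 1, 1)

The 24 indices split into 6 linkage classes (same alcove rep ⇔ same W_7-dot-orbit):

[[1, 2, 6, 17, 22], [3, 8, 12, 15], [4, 9, 11, 16, 18], [5, 13, 20], [7, 14, 19, 21, 23], [10, 24]]


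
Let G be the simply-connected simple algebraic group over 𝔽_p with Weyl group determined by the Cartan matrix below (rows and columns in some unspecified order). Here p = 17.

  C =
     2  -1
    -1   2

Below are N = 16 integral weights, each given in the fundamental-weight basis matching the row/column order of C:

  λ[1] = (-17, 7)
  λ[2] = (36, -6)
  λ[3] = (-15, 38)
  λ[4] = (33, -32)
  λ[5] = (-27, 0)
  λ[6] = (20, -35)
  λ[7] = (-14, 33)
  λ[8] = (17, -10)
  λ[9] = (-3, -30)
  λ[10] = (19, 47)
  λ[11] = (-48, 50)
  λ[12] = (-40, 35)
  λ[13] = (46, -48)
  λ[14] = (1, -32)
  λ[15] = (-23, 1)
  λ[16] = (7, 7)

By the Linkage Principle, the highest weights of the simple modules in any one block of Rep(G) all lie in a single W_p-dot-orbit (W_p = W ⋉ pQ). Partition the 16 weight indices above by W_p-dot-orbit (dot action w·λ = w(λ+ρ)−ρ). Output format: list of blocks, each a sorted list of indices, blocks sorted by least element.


A_2 Cartan matrix, 2 simple roots permuted; ρ=(1,1).

λ_j+ρ reflected into Ā_17 (⟨·,θ^∨⟩≤17); 2-tuples as given:

  [1] (8, 8);  [2] (3, 12);  [3] (3, 5);  [4] (14, 0);  [5] (8, 8);  [6] (4, 0);  [7] (4, 0);  [8] (8, 8);  [9] (3, 12);  [10] (14, 0);  [11] (4, 0);  [12] (3, 12);  [13] (4, 0);  [14] (3, 12);  [15] (3, 12);  [16] (8, 8)

Linkage partition of the 16 weights (5 classes, p=17):

[[1, 5, 8, 16], [2, 9, 12, 14, 15], [3], [4, 10], [6, 7, 11, 13]]


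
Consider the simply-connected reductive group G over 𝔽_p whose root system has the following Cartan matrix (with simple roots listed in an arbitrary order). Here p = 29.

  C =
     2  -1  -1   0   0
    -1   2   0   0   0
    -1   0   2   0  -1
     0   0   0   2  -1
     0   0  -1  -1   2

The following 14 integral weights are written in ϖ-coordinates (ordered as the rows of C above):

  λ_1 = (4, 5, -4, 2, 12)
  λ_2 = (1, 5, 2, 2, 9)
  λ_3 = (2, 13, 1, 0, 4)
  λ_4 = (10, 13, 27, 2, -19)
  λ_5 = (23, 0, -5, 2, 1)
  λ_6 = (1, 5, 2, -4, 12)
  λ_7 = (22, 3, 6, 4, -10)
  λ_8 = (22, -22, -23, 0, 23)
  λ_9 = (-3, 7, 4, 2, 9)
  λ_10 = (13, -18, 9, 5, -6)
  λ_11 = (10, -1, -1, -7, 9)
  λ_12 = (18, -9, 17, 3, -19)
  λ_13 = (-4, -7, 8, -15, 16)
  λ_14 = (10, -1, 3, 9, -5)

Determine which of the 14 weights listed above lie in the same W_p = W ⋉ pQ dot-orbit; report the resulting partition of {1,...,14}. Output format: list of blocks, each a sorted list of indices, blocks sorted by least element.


Cartan matrix: type A_5 (|W|=720); un-permuting the 5 rows.

Ā_29 reps of the 14 weights (A_5, coords as presented):

  1: (2, 6, 3, 3, 10)
  2: (2, 6, 3, 3, 10)
  3: (3, 14, 2, 1, 5)
  4: (1, 10, 4, 3, 6)
  5: (20, 1, 2, 1, 2)
  6: (2, 6, 3, 3, 10)
  7: (20, 1, 2, 1, 2)
  8: (20, 1, 2, 1, 2)
  9: (2, 6, 3, 3, 10)
  10: (3, 14, 2, 1, 5)
  11: (11, 0, 0, 6, 4)
  12: (11, 0, 0, 6, 4)
  13: (6, 3, 0, 14, 3)
  14: (11, 0, 0, 6, 4)

Linkage partition of the 14 weights (6 classes, p=29):

[[1, 2, 6, 9], [3, 10], [4], [5, 7, 8], [11, 12, 14], [13]]


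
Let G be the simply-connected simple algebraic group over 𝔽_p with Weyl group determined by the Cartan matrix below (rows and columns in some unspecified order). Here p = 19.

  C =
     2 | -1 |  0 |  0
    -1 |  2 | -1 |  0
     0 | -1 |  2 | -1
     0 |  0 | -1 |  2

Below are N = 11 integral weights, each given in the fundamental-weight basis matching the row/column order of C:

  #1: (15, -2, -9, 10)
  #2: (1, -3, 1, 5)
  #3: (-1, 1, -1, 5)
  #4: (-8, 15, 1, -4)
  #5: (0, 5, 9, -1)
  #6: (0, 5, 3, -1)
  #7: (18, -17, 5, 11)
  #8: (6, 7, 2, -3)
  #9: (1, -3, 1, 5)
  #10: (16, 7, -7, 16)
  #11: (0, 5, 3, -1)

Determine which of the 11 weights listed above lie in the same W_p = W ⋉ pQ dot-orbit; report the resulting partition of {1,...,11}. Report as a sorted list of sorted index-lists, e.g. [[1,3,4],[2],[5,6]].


Type A_4, rank 4, |W|=120; reorder rows/cols to standard.

Ā_19 reps of the 11 weights (A_4, coords as presented):

  1: (7, 8, 1, 2) · 2: (0, 2, 0, 6) · 3: (0, 2, 0, 6) · 4: (7, 8, 1, 2) · 5: (1, 6, 10, 0) · 6: (1, 6, 4, 0) · 7: (1, 6, 10, 0) · 8: (7, 8, 1, 2) · 9: (0, 2, 0, 6) · 10: (0, 2, 0, 6) · 11: (1, 6, 4, 0)

Partition of {1..11} into 4 W_19-dot-orbits:

[[1, 4, 8], [2, 3, 9, 10], [5, 7], [6, 11]]


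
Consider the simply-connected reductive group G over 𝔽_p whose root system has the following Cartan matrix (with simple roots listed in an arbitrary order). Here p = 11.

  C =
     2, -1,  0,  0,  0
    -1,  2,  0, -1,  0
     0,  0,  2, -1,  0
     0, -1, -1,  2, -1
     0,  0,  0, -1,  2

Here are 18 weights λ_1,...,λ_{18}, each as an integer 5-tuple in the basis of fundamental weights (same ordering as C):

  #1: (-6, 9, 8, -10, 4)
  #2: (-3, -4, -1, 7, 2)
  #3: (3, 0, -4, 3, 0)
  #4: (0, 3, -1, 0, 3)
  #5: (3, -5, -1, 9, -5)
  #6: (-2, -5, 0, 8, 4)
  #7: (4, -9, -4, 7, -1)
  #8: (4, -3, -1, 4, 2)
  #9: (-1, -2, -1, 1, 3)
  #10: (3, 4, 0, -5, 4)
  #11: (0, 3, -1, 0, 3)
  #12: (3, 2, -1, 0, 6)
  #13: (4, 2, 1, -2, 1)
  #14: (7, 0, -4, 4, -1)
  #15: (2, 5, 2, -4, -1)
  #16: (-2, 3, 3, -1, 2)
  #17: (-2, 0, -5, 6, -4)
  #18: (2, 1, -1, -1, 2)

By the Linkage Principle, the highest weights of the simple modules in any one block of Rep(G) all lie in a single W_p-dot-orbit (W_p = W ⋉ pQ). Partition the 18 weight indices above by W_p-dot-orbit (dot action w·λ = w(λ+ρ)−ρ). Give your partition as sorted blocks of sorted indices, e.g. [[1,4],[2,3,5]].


Root system D_5: the 5×5 matrix C matches after relabeling.

Each λ_j+ρ reduced to Ā_11; 5-tuples below use C's row order:

  λ_1 → (1, 0, 0, 1, 4);  λ_2 → (0, 3, 0, 0, 3);  λ_3 → (4, 0, 3, 1, 1);  λ_4 → (1, 0, 0, 1, 4);  λ_5 → (1, 0, 0, 1, 4);  λ_6 → (4, 0, 3, 1, 1);  λ_7 → (3, 2, 0, 0, 3);  λ_8 → (0, 3, 0, 0, 3);  λ_9 → (1, 0, 0, 1, 4);  λ_10 → (4, 0, 3, 1, 1);  λ_11 → (1, 0, 0, 1, 4);  λ_12 → (1, 0, 4, 0, 3);  λ_13 → (5, 0, 1, 1, 1);  λ_14 → (3, 2, 0, 0, 3);  λ_15 → (3, 2, 0, 0, 3);  λ_16 → (1, 0, 4, 0, 3);  λ_17 → (1, 0, 4, 0, 3);  λ_18 → (3, 2, 0, 0, 3)

Partition of {1..18} into 6 W_11-dot-orbits:

[[1, 4, 5, 9, 11], [2, 8], [3, 6, 10], [7, 14, 15, 18], [12, 16, 17], [13]]


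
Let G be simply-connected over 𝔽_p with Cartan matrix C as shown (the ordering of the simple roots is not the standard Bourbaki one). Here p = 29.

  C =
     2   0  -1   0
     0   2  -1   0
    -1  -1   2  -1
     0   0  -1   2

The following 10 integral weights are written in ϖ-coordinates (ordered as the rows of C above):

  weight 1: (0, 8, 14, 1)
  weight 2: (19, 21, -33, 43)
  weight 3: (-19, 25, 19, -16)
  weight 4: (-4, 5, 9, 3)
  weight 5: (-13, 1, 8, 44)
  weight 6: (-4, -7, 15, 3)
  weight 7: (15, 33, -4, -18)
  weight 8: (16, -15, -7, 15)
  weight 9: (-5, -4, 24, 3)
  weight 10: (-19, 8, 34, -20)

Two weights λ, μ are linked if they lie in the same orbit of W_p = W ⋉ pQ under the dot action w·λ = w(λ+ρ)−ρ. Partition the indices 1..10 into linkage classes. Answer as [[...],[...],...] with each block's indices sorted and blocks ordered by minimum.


Cartan matrix: type D_4 (|W|=192); un-permuting the 4 rows.

W_29-reps of the 10 weights in Ā_29 (same 4-coord order as C):

  1: (1, 9, 2, 2) · 2: (3, 5, 4, 3) · 3: (1, 9, 2, 2) · 4: (3, 6, 7, 4) · 5: (1, 9, 2, 2) · 6: (3, 6, 7, 4) · 7: (1, 9, 2, 2) · 8: (3, 6, 7, 4) · 9: (4, 3, 0, 4) · 10: (3, 6, 7, 4)

Grouping the 10 weights by Ā_29-representative: 4 linkage classes.

[[1, 3, 5, 7], [2], [4, 6, 8, 10], [9]]
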